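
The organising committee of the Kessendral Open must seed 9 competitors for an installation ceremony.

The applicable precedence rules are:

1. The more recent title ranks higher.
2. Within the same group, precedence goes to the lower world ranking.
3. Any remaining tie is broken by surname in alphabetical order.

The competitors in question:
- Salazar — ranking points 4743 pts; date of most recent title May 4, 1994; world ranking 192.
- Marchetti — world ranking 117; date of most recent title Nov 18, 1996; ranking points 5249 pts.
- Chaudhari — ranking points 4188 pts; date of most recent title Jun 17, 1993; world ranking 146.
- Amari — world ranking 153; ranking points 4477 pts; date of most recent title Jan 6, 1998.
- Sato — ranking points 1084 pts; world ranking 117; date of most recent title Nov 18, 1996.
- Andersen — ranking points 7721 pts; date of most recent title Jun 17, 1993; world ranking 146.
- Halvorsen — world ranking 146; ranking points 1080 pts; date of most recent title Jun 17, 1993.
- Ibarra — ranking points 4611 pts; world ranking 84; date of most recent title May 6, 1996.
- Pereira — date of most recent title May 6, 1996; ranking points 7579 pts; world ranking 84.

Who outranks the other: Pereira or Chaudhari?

Pereira

By date of most recent title (later first): Amari (Jan 6, 1998); then Marchetti and Sato (both Nov 18, 1996); then Ibarra and Pereira (both May 6, 1996); then Salazar (May 4, 1994); then Andersen, Chaudhari and Halvorsen (each Jun 17, 1993).
Marchetti and Sato both have world ranking 117, so the next rule applies.
Among Marchetti and Sato, alphabetically by surname: Marchetti before Sato.
Ibarra and Pereira both have world ranking 84, so the next rule applies.
Among Ibarra and Pereira, alphabetically by surname: Ibarra before Pereira.
Andersen, Chaudhari and Halvorsen all have world ranking 146, so the next rule applies.
Among Andersen, Chaudhari and Halvorsen, alphabetically by surname: Andersen before Chaudhari before Halvorsen.
So Pereira takes precedence.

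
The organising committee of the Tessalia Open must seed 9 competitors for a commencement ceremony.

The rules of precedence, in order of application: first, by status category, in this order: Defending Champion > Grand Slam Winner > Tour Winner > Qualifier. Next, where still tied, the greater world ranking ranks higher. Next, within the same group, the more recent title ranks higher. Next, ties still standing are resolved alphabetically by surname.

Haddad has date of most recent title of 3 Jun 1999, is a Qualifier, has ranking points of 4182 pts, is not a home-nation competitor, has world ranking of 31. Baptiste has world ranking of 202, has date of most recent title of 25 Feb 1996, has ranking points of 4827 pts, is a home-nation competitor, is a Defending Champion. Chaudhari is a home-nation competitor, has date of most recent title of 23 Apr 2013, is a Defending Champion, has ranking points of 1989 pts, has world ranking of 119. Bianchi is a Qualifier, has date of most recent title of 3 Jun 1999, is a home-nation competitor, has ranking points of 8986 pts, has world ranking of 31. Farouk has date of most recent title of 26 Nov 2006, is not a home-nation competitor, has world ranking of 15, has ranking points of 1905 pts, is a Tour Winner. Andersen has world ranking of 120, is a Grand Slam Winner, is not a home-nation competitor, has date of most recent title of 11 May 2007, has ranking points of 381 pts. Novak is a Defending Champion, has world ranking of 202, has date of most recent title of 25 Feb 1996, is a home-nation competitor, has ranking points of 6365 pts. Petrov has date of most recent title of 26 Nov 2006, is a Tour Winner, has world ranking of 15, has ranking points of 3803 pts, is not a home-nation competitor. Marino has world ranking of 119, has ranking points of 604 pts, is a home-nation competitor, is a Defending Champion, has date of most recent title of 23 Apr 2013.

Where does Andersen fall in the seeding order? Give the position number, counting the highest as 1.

By status category: Baptiste, Novak, Chaudhari and Marino (Defending Champion); then Andersen (Grand Slam Winner); then Farouk and Petrov (Tour Winner); then Bianchi and Haddad (Qualifier).
Among Baptiste, Novak, Chaudhari and Marino, by world ranking (higher first): Baptiste and Novak (202) before Chaudhari and Marino (119).
Baptiste and Novak both have date of most recent title 25 Feb 1996, so the next rule applies.
Among Baptiste and Novak, alphabetically by surname: Baptiste before Novak.
Chaudhari and Marino both have date of most recent title 23 Apr 2013, so the next rule applies.
Among Chaudhari and Marino, alphabetically by surname: Chaudhari before Marino.
Farouk and Petrov both have world ranking 15, so the next rule applies.
Farouk and Petrov both have date of most recent title 26 Nov 2006, so the next rule applies.
Among Farouk and Petrov, alphabetically by surname: Farouk before Petrov.
Bianchi and Haddad both have world ranking 31, so the next rule applies.
Bianchi and Haddad both have date of most recent title 3 Jun 1999, so the next rule applies.
Among Bianchi and Haddad, alphabetically by surname: Bianchi before Haddad.
Order: Baptiste, Novak, Chaudhari, Marino, Andersen, Farouk, Petrov, Bianchi, Haddad. So position 5.

5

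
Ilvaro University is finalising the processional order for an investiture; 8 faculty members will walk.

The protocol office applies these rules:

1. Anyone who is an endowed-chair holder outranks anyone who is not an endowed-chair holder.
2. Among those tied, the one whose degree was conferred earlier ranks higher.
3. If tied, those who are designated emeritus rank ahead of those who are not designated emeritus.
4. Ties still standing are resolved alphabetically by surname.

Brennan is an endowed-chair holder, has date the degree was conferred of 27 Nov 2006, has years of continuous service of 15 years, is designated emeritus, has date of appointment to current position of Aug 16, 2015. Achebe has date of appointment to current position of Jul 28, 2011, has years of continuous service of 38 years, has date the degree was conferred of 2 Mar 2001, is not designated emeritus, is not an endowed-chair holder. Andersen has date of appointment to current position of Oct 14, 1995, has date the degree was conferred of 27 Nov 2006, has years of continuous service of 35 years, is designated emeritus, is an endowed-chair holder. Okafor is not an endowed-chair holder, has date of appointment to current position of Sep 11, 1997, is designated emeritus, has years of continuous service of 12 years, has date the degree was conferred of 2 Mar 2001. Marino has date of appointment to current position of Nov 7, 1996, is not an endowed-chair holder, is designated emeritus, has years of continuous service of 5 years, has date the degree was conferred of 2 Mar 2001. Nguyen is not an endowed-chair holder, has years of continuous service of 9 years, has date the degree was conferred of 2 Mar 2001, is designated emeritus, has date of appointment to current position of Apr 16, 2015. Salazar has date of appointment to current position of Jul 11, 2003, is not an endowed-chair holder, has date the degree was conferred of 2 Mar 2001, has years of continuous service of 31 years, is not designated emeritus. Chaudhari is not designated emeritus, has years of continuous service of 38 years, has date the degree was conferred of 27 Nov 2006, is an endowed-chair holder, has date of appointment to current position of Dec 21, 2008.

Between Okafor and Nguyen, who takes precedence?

Nguyen

By the first rule: Andersen, Brennan and Chaudhari (each an endowed-chair holder); then Marino, Nguyen, Okafor, Achebe and Salazar (each not an endowed-chair holder).
Andersen, Brennan and Chaudhari all have date the degree was conferred 27 Nov 2006, so the next rule applies.
Among Andersen, Brennan and Chaudhari, designated emeritus before not designated emeritus: Andersen and Brennan (designated emeritus) before Chaudhari (not designated emeritus).
Among Andersen and Brennan, alphabetically by surname: Andersen before Brennan.
Marino, Nguyen, Okafor, Achebe and Salazar all have date the degree was conferred 2 Mar 2001, so the next rule applies.
Among Marino, Nguyen, Okafor, Achebe and Salazar, designated emeritus before not designated emeritus: Marino, Nguyen and Okafor (designated emeritus) before Achebe and Salazar (not designated emeritus).
Among Marino, Nguyen and Okafor, alphabetically by surname: Marino before Nguyen before Okafor.
Among Achebe and Salazar, alphabetically by surname: Achebe before Salazar.
So Nguyen takes precedence.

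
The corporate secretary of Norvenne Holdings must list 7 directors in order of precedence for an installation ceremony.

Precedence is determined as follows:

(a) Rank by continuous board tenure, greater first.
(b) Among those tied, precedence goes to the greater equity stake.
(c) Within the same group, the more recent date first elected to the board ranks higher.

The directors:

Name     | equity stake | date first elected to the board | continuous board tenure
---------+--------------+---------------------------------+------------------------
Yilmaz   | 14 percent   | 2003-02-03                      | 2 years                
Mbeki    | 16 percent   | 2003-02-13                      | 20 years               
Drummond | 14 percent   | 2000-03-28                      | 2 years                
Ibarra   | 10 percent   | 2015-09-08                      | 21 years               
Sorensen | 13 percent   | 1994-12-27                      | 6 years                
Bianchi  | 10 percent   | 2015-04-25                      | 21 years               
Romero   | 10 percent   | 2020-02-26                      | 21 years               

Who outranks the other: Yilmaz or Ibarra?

Ibarra

By continuous board tenure (higher first): Romero, Ibarra and Bianchi (each 21 years); then Mbeki (20 years); then Sorensen (6 years); then Yilmaz and Drummond (both 2 years).
Romero, Ibarra and Bianchi all have equity stake 10 percent, so the next rule applies.
Among Romero, Ibarra and Bianchi, by date first elected to the board (later first): Romero (2020-02-26) before Ibarra (2015-09-08) before Bianchi (2015-04-25).
Yilmaz and Drummond both have equity stake 14 percent, so the next rule applies.
Among Yilmaz and Drummond, by date first elected to the board (later first): Yilmaz (2003-02-03) before Drummond (2000-03-28).
So Ibarra takes precedence.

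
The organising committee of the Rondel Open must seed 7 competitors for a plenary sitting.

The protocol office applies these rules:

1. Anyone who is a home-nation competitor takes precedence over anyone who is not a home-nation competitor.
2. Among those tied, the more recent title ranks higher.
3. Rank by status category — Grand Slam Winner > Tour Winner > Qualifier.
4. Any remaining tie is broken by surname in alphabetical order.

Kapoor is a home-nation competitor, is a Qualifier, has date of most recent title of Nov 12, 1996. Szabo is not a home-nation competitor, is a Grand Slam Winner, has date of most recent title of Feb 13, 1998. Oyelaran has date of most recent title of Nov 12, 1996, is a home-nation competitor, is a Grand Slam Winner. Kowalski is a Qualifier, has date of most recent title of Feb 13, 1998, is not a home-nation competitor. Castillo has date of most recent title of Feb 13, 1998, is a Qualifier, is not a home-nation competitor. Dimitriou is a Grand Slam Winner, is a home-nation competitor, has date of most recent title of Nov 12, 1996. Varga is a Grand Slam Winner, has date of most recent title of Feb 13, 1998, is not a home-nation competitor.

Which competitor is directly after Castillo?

By the first rule: Dimitriou, Oyelaran and Kapoor (each a home-nation competitor); then Szabo, Varga, Castillo and Kowalski (each not a home-nation competitor).
Dimitriou, Oyelaran and Kapoor all have date of most recent title Nov 12, 1996, so the next rule applies.
Among Dimitriou, Oyelaran and Kapoor, by status category: Dimitriou and Oyelaran (Grand Slam Winner) before Kapoor (Qualifier).
Among Dimitriou and Oyelaran, alphabetically by surname: Dimitriou before Oyelaran.
Szabo, Varga, Castillo and Kowalski all have date of most recent title Feb 13, 1998, so the next rule applies.
Among Szabo, Varga, Castillo and Kowalski, by status category: Szabo and Varga (Grand Slam Winner) before Castillo and Kowalski (Qualifier).
Among Szabo and Varga, alphabetically by surname: Szabo before Varga.
Among Castillo and Kowalski, alphabetically by surname: Castillo before Kowalski.
Order: Dimitriou, Oyelaran, Kapoor, Szabo, Varga, Castillo, Kowalski.

Kowalski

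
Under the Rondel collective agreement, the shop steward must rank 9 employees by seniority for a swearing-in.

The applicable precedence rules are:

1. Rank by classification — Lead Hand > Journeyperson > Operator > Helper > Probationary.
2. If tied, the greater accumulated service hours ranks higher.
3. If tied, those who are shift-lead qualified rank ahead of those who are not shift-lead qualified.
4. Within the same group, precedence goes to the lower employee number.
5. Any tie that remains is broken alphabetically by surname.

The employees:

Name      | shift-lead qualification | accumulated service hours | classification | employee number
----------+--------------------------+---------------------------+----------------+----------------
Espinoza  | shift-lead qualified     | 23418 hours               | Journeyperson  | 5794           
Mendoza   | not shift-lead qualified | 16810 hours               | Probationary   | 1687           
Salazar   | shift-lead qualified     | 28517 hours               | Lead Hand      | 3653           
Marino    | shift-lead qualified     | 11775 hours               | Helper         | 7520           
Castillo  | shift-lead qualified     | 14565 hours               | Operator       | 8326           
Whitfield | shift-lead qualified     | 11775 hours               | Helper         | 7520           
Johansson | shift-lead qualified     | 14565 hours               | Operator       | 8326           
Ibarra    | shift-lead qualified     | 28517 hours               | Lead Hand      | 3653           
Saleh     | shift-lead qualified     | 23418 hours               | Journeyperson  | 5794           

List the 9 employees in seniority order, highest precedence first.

By classification: Ibarra and Salazar (Lead Hand); then Espinoza and Saleh (Journeyperson); then Castillo and Johansson (Operator); then Marino and Whitfield (Helper); then Mendoza (Probationary).
Ibarra and Salazar both have accumulated service hours 28517 hours, so the next rule applies.
Ibarra and Salazar are each shift-lead qualified, so the next rule applies.
Ibarra and Salazar both have employee number 3653, so the next rule applies.
Among Ibarra and Salazar, alphabetically by surname: Ibarra before Salazar.
Espinoza and Saleh both have accumulated service hours 23418 hours, so the next rule applies.
Espinoza and Saleh are each shift-lead qualified, so the next rule applies.
Espinoza and Saleh both have employee number 5794, so the next rule applies.
Among Espinoza and Saleh, alphabetically by surname: Espinoza before Saleh.
Castillo and Johansson both have accumulated service hours 14565 hours, so the next rule applies.
Castillo and Johansson are each shift-lead qualified, so the next rule applies.
Castillo and Johansson both have employee number 8326, so the next rule applies.
Among Castillo and Johansson, alphabetically by surname: Castillo before Johansson.
Marino and Whitfield both have accumulated service hours 11775 hours, so the next rule applies.
Marino and Whitfield are each shift-lead qualified, so the next rule applies.
Marino and Whitfield both have employee number 7520, so the next rule applies.
Among Marino and Whitfield, alphabetically by surname: Marino before Whitfield.
Full order: Ibarra, Salazar, Espinoza, Saleh, Castillo, Johansson, Marino, Whitfield, Mendoza.

Ibarra, Salazar, Espinoza, Saleh, Castillo, Johansson, Marino, Whitfield, Mendoza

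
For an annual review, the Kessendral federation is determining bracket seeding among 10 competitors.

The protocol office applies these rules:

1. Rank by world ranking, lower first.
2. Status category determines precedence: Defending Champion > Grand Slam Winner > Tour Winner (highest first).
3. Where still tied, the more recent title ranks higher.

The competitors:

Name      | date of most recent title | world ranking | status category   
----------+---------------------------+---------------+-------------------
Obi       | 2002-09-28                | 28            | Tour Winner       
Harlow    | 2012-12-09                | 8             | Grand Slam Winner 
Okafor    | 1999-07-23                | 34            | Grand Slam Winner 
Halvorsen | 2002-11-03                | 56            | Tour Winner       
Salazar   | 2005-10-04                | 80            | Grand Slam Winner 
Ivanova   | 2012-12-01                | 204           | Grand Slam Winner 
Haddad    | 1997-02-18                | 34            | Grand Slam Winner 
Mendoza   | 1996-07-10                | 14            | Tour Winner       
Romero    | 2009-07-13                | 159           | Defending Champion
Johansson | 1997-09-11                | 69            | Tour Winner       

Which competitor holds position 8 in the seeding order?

Salazar

By world ranking (lower first): Harlow (8); then Mendoza (14); then Obi (28); then Okafor and Haddad (both 34); then Halvorsen (56); then Johansson (69); then Salazar (80); then Romero (159); then Ivanova (204).
Okafor and Haddad are each Grand Slam Winner, so the next rule applies.
Among Okafor and Haddad, by date of most recent title (later first): Okafor (1999-07-23) before Haddad (1997-02-18).
Order: Harlow, Mendoza, Obi, Okafor, Haddad, Halvorsen, Johansson, Salazar, Romero, Ivanova.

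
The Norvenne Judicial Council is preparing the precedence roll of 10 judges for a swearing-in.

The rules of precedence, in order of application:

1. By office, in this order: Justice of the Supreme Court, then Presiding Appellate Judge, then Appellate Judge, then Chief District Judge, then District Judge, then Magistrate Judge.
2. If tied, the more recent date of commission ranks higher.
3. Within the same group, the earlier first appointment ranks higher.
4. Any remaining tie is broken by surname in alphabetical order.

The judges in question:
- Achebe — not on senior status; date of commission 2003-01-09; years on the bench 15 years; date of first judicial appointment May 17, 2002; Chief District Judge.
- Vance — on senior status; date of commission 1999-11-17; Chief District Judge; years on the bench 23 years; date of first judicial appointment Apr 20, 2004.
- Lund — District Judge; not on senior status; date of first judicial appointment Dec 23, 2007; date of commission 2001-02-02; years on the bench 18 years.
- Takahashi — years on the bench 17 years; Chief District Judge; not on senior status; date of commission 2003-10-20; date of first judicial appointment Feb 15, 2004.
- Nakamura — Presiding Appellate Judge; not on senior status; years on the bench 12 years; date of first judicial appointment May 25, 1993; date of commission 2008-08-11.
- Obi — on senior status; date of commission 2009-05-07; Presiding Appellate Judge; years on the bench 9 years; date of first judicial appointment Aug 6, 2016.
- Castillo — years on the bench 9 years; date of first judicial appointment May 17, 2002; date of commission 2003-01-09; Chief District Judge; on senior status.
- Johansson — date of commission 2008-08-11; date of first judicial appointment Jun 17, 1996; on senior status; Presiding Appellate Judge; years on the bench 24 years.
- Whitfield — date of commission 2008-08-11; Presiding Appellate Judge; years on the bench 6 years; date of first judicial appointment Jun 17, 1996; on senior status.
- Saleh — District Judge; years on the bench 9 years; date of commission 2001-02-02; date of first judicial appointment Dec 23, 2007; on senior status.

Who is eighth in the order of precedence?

Vance

By office: Obi, Nakamura, Johansson and Whitfield (Presiding Appellate Judge); then Takahashi, Achebe, Castillo and Vance (Chief District Judge); then Lund and Saleh (District Judge).
Among Obi, Nakamura, Johansson and Whitfield, by date of commission (later first): Obi (2009-05-07) before Nakamura, Johansson and Whitfield (2008-08-11).
Among Nakamura, Johansson and Whitfield, by date of first judicial appointment (earlier first): Nakamura (May 25, 1993) before Johansson and Whitfield (Jun 17, 1996).
Among Johansson and Whitfield, alphabetically by surname: Johansson before Whitfield.
Among Takahashi, Achebe, Castillo and Vance, by date of commission (later first): Takahashi (2003-10-20) before Achebe and Castillo (2003-01-09) before Vance (1999-11-17).
Achebe and Castillo both have date of first judicial appointment May 17, 2002, so the next rule applies.
Among Achebe and Castillo, alphabetically by surname: Achebe before Castillo.
Lund and Saleh both have date of commission 2001-02-02, so the next rule applies.
Lund and Saleh both have date of first judicial appointment Dec 23, 2007, so the next rule applies.
Among Lund and Saleh, alphabetically by surname: Lund before Saleh.
Order: Obi, Nakamura, Johansson, Whitfield, Takahashi, Achebe, Castillo, Vance, Lund, Saleh.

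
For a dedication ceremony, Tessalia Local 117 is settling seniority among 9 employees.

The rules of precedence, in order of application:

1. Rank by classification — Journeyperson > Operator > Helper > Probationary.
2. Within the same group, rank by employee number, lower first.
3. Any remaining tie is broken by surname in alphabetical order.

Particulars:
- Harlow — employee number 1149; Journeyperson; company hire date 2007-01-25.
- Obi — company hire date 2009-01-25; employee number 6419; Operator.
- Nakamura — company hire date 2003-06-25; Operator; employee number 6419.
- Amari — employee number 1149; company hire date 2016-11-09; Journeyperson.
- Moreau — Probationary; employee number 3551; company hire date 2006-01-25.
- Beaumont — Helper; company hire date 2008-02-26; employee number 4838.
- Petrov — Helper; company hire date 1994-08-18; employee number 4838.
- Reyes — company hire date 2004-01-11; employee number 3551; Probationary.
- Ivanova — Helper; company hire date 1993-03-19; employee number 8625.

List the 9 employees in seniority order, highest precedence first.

Amari, Harlow, Nakamura, Obi, Beaumont, Petrov, Ivanova, Moreau, Reyes

By classification: Amari and Harlow (Journeyperson); then Nakamura and Obi (Operator); then Beaumont, Petrov and Ivanova (Helper); then Moreau and Reyes (Probationary).
Amari and Harlow both have employee number 1149, so the next rule applies.
Among Amari and Harlow, alphabetically by surname: Amari before Harlow.
Nakamura and Obi both have employee number 6419, so the next rule applies.
Among Nakamura and Obi, alphabetically by surname: Nakamura before Obi.
Among Beaumont, Petrov and Ivanova, by employee number (lower first): Beaumont and Petrov (4838) before Ivanova (8625).
Among Beaumont and Petrov, alphabetically by surname: Beaumont before Petrov.
Moreau and Reyes both have employee number 3551, so the next rule applies.
Among Moreau and Reyes, alphabetically by surname: Moreau before Reyes.
Full order: Amari, Harlow, Nakamura, Obi, Beaumont, Petrov, Ivanova, Moreau, Reyes.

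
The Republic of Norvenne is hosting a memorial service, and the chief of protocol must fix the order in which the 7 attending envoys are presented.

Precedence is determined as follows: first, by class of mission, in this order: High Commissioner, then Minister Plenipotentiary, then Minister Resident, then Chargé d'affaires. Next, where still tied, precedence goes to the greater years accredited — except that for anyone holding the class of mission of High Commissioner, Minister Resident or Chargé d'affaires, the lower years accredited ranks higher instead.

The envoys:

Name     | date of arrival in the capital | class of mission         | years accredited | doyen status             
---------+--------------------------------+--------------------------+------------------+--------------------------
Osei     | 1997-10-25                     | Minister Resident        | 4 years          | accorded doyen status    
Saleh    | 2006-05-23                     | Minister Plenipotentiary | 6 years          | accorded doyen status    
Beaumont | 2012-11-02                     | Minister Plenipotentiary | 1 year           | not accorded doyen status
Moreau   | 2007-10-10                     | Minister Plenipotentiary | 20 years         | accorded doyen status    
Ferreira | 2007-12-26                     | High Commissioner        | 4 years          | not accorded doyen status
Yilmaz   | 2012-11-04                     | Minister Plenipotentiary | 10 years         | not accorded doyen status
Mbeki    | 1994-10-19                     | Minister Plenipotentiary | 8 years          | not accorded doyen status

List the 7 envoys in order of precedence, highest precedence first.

Ferreira, Moreau, Yilmaz, Mbeki, Saleh, Beaumont, Osei

By class of mission: Ferreira (High Commissioner); then Moreau, Yilmaz, Mbeki, Saleh and Beaumont (Minister Plenipotentiary); then Osei (Minister Resident).
Among Moreau, Yilmaz, Mbeki, Saleh and Beaumont, by years accredited (higher first): Moreau (20 years) before Yilmaz (10 years) before Mbeki (8 years) before Saleh (6 years) before Beaumont (1 year).
Full order: Ferreira, Moreau, Yilmaz, Mbeki, Saleh, Beaumont, Osei.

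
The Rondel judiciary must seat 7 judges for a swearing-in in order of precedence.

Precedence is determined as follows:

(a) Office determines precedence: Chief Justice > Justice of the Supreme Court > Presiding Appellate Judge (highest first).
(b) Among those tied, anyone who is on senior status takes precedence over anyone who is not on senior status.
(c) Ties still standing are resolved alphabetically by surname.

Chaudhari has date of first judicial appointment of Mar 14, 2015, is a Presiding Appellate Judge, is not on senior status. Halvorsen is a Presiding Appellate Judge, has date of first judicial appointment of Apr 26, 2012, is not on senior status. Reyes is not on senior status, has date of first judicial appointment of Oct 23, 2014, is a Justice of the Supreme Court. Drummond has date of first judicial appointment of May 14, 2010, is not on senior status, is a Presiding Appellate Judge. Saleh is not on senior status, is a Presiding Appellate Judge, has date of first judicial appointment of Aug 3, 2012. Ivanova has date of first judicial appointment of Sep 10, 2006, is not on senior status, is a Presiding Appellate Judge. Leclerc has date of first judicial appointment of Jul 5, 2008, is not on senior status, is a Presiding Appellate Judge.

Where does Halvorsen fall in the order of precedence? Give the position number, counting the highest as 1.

By office: Reyes (Justice of the Supreme Court); then Chaudhari, Drummond, Halvorsen, Ivanova, Leclerc and Saleh (Presiding Appellate Judge).
Chaudhari, Drummond, Halvorsen, Ivanova, Leclerc and Saleh are each not on senior status, so the next rule applies.
Among Chaudhari, Drummond, Halvorsen, Ivanova, Leclerc and Saleh, alphabetically by surname: Chaudhari before Drummond before Halvorsen before Ivanova before Leclerc before Saleh.
Order: Reyes, Chaudhari, Drummond, Halvorsen, Ivanova, Leclerc, Saleh. So position 4.

4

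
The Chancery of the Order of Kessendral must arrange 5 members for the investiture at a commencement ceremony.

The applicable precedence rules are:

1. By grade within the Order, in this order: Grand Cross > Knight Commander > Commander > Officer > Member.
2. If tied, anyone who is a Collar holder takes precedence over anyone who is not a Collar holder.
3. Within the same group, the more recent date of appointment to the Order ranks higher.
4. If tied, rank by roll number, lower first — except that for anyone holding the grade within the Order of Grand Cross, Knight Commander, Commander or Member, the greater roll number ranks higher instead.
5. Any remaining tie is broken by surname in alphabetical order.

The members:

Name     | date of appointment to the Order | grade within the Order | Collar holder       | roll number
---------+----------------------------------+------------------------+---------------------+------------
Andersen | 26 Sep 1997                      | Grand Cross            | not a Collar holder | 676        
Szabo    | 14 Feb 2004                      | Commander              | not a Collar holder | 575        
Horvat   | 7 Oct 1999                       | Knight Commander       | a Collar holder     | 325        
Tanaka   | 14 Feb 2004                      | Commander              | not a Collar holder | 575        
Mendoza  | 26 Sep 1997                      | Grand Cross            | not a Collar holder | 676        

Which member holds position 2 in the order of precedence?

Mendoza

By grade within the Order: Andersen and Mendoza (Grand Cross); then Horvat (Knight Commander); then Szabo and Tanaka (Commander).
Andersen and Mendoza are each not a Collar holder, so the next rule applies.
Andersen and Mendoza both have date of appointment to the Order 26 Sep 1997, so the next rule applies.
Andersen and Mendoza both have roll number 676, so the next rule applies.
Among Andersen and Mendoza, alphabetically by surname: Andersen before Mendoza.
Szabo and Tanaka are each not a Collar holder, so the next rule applies.
Szabo and Tanaka both have date of appointment to the Order 14 Feb 2004, so the next rule applies.
Szabo and Tanaka both have roll number 575, so the next rule applies.
Among Szabo and Tanaka, alphabetically by surname: Szabo before Tanaka.
Order: Andersen, Mendoza, Horvat, Szabo, Tanaka.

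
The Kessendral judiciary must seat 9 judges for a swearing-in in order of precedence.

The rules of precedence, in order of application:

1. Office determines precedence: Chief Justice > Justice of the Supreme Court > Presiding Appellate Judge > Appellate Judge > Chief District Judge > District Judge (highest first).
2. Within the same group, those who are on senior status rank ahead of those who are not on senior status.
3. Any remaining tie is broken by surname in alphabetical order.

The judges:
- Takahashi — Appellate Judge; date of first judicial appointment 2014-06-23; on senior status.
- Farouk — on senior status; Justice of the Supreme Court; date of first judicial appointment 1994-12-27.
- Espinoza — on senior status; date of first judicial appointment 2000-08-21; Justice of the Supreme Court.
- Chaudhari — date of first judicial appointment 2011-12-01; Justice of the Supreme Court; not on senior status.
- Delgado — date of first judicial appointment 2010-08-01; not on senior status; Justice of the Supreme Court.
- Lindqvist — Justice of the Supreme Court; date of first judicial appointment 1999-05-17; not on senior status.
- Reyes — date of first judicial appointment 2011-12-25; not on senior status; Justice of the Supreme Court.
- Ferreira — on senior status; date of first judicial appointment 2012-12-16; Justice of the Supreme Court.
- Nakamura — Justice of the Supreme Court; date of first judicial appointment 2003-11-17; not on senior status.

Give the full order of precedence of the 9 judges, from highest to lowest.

Espinoza, Farouk, Ferreira, Chaudhari, Delgado, Lindqvist, Nakamura, Reyes, Takahashi

By office: Espinoza, Farouk, Ferreira, Chaudhari, Delgado, Lindqvist, Nakamura and Reyes (Justice of the Supreme Court); then Takahashi (Appellate Judge).
Among Espinoza, Farouk, Ferreira, Chaudhari, Delgado, Lindqvist, Nakamura and Reyes, on senior status before not on senior status: Espinoza, Farouk and Ferreira (on senior status) before Chaudhari, Delgado, Lindqvist, Nakamura and Reyes (not on senior status).
Among Espinoza, Farouk and Ferreira, alphabetically by surname: Espinoza before Farouk before Ferreira.
Among Chaudhari, Delgado, Lindqvist, Nakamura and Reyes, alphabetically by surname: Chaudhari before Delgado before Lindqvist before Nakamura before Reyes.
Full order: Espinoza, Farouk, Ferreira, Chaudhari, Delgado, Lindqvist, Nakamura, Reyes, Takahashi.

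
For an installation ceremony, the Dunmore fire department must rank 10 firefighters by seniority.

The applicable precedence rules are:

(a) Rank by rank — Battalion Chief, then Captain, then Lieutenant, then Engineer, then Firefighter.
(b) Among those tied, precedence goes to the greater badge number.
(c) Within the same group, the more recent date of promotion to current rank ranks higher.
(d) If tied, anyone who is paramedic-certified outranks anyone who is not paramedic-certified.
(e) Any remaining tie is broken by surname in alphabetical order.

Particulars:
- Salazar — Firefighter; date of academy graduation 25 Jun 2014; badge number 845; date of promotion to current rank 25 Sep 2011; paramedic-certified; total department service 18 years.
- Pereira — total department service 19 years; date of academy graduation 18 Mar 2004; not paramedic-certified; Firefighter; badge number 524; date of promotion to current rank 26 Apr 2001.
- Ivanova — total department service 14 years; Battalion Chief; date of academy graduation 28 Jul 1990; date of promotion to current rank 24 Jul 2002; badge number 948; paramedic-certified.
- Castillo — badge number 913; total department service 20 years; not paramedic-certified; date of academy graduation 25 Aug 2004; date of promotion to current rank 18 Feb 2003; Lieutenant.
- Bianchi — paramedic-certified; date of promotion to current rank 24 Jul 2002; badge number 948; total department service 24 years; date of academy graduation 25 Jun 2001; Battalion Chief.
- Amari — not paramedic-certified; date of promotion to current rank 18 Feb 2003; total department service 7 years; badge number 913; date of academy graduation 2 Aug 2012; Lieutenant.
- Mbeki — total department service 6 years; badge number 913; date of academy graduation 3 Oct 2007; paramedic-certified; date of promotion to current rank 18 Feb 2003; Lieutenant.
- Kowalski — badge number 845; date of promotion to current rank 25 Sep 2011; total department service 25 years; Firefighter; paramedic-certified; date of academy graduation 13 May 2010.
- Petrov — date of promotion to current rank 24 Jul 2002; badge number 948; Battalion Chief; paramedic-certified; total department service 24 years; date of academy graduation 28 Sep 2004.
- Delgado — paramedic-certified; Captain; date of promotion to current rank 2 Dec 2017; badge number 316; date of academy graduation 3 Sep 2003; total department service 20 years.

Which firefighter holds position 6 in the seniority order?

Amari

By rank: Bianchi, Ivanova and Petrov (Battalion Chief); then Delgado (Captain); then Mbeki, Amari and Castillo (Lieutenant); then Kowalski, Salazar and Pereira (Firefighter).
Bianchi, Ivanova and Petrov all have badge number 948, so the next rule applies.
Bianchi, Ivanova and Petrov all have date of promotion to current rank 24 Jul 2002, so the next rule applies.
Bianchi, Ivanova and Petrov are each paramedic-certified, so the next rule applies.
Among Bianchi, Ivanova and Petrov, alphabetically by surname: Bianchi before Ivanova before Petrov.
Mbeki, Amari and Castillo all have badge number 913, so the next rule applies.
Mbeki, Amari and Castillo all have date of promotion to current rank 18 Feb 2003, so the next rule applies.
Among Mbeki, Amari and Castillo, paramedic-certified before not paramedic-certified: Mbeki (paramedic-certified) before Amari and Castillo (not paramedic-certified).
Among Amari and Castillo, alphabetically by surname: Amari before Castillo.
Among Kowalski, Salazar and Pereira, by badge number (higher first): Kowalski and Salazar (845) before Pereira (524).
Kowalski and Salazar both have date of promotion to current rank 25 Sep 2011, so the next rule applies.
Kowalski and Salazar are each paramedic-certified, so the next rule applies.
Among Kowalski and Salazar, alphabetically by surname: Kowalski before Salazar.
Order: Bianchi, Ivanova, Petrov, Delgado, Mbeki, Amari, Castillo, Kowalski, Salazar, Pereira.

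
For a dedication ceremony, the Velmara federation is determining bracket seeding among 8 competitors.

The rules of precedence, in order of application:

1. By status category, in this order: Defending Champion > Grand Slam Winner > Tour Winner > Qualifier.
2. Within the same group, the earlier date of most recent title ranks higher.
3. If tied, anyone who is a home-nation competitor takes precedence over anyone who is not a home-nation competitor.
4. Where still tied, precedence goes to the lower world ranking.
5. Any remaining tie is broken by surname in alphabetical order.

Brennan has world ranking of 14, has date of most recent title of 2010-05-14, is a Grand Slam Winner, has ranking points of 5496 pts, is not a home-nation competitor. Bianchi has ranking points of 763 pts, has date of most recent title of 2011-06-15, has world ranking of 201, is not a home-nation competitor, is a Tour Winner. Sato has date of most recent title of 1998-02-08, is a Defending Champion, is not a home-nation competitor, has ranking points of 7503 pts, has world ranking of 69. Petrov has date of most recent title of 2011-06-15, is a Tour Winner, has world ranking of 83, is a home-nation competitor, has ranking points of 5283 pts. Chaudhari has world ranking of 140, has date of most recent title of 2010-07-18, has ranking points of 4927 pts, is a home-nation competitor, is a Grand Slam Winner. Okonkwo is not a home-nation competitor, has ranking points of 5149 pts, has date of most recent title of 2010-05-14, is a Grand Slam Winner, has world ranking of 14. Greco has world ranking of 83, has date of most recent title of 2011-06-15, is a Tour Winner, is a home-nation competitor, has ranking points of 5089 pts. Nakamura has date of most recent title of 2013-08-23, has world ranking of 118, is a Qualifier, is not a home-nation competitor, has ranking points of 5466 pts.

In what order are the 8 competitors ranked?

Sato, Brennan, Okonkwo, Chaudhari, Greco, Petrov, Bianchi, Nakamura

By status category: Sato (Defending Champion); then Brennan, Okonkwo and Chaudhari (Grand Slam Winner); then Greco, Petrov and Bianchi (Tour Winner); then Nakamura (Qualifier).
Among Brennan, Okonkwo and Chaudhari, by date of most recent title (earlier first): Brennan and Okonkwo (2010-05-14) before Chaudhari (2010-07-18).
Brennan and Okonkwo are each not a home-nation competitor, so the next rule applies.
Brennan and Okonkwo both have world ranking 14, so the next rule applies.
Among Brennan and Okonkwo, alphabetically by surname: Brennan before Okonkwo.
Greco, Petrov and Bianchi all have date of most recent title 2011-06-15, so the next rule applies.
Among Greco, Petrov and Bianchi, a home-nation competitor before not a home-nation competitor: Greco and Petrov (a home-nation competitor) before Bianchi (not a home-nation competitor).
Greco and Petrov both have world ranking 83, so the next rule applies.
Among Greco and Petrov, alphabetically by surname: Greco before Petrov.
Full order: Sato, Brennan, Okonkwo, Chaudhari, Greco, Petrov, Bianchi, Nakamura.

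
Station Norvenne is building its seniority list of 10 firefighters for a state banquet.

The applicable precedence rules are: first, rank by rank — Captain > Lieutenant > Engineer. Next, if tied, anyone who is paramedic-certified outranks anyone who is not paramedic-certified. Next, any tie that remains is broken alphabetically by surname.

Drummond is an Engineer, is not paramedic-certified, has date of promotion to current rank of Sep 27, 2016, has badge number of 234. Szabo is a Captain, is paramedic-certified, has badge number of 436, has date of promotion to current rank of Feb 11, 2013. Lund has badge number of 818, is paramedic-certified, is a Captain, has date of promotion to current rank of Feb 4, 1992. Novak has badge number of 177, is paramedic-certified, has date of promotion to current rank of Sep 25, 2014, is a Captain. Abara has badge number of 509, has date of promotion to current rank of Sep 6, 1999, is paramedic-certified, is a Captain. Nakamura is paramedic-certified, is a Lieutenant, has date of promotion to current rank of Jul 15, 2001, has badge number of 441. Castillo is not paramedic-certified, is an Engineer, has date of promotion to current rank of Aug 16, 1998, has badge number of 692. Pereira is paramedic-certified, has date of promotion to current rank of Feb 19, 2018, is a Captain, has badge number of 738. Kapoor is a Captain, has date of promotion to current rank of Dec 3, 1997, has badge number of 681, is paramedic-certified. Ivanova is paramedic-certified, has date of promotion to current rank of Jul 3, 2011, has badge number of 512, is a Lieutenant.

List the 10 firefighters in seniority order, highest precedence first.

Abara, Kapoor, Lund, Novak, Pereira, Szabo, Ivanova, Nakamura, Castillo, Drummond

By rank: Abara, Kapoor, Lund, Novak, Pereira and Szabo (Captain); then Ivanova and Nakamura (Lieutenant); then Castillo and Drummond (Engineer).
Abara, Kapoor, Lund, Novak, Pereira and Szabo are each paramedic-certified, so the next rule applies.
Among Abara, Kapoor, Lund, Novak, Pereira and Szabo, alphabetically by surname: Abara before Kapoor before Lund before Novak before Pereira before Szabo.
Ivanova and Nakamura are each paramedic-certified, so the next rule applies.
Among Ivanova and Nakamura, alphabetically by surname: Ivanova before Nakamura.
Castillo and Drummond are each not paramedic-certified, so the next rule applies.
Among Castillo and Drummond, alphabetically by surname: Castillo before Drummond.
Full order: Abara, Kapoor, Lund, Novak, Pereira, Szabo, Ivanova, Nakamura, Castillo, Drummond.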